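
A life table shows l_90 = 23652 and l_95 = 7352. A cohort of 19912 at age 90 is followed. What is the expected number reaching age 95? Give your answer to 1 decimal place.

The relevant probability is 7352/23652 = 0.310841.
Expected number = 19912 × 0.310841 = 6189.5.

6189.5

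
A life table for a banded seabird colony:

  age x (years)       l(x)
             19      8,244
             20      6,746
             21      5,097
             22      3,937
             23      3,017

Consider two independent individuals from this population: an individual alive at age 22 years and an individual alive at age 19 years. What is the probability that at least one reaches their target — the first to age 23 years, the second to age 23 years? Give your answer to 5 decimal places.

p₁ = l(23)/l(22) = 3,017/3,937 = 0.766320; p₂ = l(23)/l(19) = 3,017/8,244 = 0.365963.
P(at least one) = 1 − (1−p₁)(1−p₂) = 1 − 0.233680 × 0.634037 = 0.851838.

0.85184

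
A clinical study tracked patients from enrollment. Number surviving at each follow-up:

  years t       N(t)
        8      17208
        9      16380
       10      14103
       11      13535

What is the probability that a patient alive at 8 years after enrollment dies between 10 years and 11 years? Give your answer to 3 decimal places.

0.033

This is the probability of reaching 10 but not 11, conditional on being alive at 8: (N(10) − N(11)) / N(8).
= (14103 − 13535) / 17208 = 568 / 17208 = 0.033008.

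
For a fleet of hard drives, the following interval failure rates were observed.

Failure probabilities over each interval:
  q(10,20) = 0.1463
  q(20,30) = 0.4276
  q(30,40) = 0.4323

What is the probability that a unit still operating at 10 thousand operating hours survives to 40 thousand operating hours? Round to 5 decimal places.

The overall survival probability is (1 − 0.1463) × (1 − 0.4276) × (1 − 0.4323).
= 0.8537 × 0.5724 × 0.5677 = 0.277411.

0.27741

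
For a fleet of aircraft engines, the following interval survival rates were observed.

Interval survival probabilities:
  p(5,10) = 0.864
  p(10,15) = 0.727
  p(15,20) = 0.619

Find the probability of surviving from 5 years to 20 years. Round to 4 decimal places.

P(survive 5→20) = 0.864 × 0.727 × 0.619.
= 0.388811.

0.3888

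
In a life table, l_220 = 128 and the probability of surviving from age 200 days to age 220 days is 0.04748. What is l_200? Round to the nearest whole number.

2696

l_200 = l_220 / p = 128 / 0.04748 = 2696.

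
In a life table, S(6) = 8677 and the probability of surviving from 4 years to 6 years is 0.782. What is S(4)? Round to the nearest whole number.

11096

S(4) = S(6) / p = 8677 / 0.782 = 11096.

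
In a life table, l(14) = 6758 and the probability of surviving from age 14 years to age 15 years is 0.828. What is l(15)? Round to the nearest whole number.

5596

l(15) = l(14) × p = 6758 × 0.828 = 5596.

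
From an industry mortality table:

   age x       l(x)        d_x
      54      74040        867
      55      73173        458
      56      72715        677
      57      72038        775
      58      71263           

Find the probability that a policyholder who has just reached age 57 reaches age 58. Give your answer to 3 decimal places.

0.989

The conditional survival probability is l(58)/l(57) = 71263/72038 = 0.989242.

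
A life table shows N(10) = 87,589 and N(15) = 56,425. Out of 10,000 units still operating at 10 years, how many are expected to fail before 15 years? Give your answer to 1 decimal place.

3558.0

The relevant probability is 1 − 56,425/87,589 = 0.355798.
Expected number = 10,000 × 0.355798 = 3558.0.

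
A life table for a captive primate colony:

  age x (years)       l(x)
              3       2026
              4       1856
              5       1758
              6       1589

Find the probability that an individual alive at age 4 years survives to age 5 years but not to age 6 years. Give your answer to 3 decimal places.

0.091

This is the probability of reaching 5 but not 6, conditional on being alive at 4: (l(5) − l(6)) / l(4).
= (1758 − 1589) / 1856 = 169 / 1856 = 0.091056.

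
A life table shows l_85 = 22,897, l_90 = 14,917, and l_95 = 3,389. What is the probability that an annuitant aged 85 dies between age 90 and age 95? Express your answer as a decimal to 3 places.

This is the probability of reaching 90 but not 95, conditional on being alive at 85: (l_90 − l_95) / l_85.
= (14,917 − 3,389) / 22,897 = 11,528 / 22,897 = 0.503472.

0.503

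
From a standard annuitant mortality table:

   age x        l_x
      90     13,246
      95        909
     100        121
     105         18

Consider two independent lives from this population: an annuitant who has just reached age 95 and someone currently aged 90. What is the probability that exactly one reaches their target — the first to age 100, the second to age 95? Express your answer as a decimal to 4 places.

0.1835

p₁ = l_100/l_95 = 121/909 = 0.133113; p₂ = l_95/l_90 = 909/13,246 = 0.068624.
P(exactly one) = p₁(1−p₂) + (1−p₁)p₂ = 0.123978 + 0.059489 = 0.183468.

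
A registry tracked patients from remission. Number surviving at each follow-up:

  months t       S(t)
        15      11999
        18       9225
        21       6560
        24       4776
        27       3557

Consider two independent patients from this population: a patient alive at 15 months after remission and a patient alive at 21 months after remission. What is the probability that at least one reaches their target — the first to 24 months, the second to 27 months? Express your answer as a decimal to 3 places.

0.724

p₁ = S(24)/S(15) = 4776/11999 = 0.398033; p₂ = S(27)/S(21) = 3557/6560 = 0.542226.
P(at least one) = 1 − (1−p₁)(1−p₂) = 1 − 0.601967 × 0.457774 = 0.724435.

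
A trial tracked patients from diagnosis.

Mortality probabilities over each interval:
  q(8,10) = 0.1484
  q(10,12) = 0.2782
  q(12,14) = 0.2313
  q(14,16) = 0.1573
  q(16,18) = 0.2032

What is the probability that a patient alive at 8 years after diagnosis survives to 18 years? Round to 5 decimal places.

The overall survival probability is (1 − 0.1484) × (1 − 0.2782) × (1 − 0.2313) × (1 − 0.1573) × (1 − 0.2032).
= 0.8516 × 0.7218 × 0.7687 × 0.8427 × 0.7968 = 0.317272.

0.31727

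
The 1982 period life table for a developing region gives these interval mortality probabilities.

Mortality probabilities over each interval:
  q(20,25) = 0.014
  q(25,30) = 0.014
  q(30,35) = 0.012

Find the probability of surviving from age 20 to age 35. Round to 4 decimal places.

Survival from 20 to 35 is the product of surviving each interval: (1 − 0.014) × (1 − 0.014) × (1 − 0.012).
= 0.986 × 0.986 × 0.988 = 0.960530.

0.9605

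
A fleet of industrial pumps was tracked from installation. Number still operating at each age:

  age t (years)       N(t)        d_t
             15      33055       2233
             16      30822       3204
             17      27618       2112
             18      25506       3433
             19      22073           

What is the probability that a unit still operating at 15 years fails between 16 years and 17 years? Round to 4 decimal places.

0.0969

This is the probability of reaching 16 but not 17, conditional on being operational at 15: (N(16) − N(17)) / N(15).
= (30822 − 27618) / 33055 = 3204 / 33055 = 0.096929.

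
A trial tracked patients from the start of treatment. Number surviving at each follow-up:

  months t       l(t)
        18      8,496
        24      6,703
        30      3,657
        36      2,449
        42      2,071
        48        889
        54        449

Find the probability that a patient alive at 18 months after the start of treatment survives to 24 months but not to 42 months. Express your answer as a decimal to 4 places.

0.5452

This is the probability of reaching 24 but not 42, conditional on being alive at 18: (l(24) − l(42)) / l(18).
= (6,703 − 2,071) / 8,496 = 4,632 / 8,496 = 0.545198.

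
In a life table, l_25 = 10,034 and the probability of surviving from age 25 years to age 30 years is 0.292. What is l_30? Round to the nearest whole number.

l_30 = l_25 × p = 10,034 × 0.292 = 2930.

2930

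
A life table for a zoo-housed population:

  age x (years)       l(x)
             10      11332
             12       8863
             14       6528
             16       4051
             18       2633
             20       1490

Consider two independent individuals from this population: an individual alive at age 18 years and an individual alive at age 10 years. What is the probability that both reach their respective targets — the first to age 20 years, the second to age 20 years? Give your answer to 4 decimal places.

p₁ = l(20)/l(18) = 1490/2633 = 0.565894; p₂ = l(20)/l(10) = 1490/11332 = 0.131486.
P(both) = p₁ × p₂ = 0.565894 × 0.131486 = 0.074407.

0.0744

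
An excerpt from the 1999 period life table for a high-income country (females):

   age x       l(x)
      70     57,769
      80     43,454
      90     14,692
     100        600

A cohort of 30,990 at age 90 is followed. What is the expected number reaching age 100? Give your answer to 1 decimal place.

1265.6

The relevant probability is 600/14,692 = 0.040839.
Expected number = 30,990 × 0.040839 = 1265.6.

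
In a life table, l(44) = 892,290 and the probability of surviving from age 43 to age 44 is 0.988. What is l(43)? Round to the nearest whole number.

903128

l(43) = l(44) / p = 892,290 / 0.988 = 903128.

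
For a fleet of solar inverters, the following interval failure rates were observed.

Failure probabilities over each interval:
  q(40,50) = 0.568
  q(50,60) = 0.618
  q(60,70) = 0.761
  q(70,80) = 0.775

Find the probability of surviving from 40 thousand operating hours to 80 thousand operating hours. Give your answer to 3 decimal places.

0.009

Survival from 40 to 80 is the product of surviving each interval: (1 − 0.568) × (1 − 0.618) × (1 − 0.761) × (1 − 0.775).
= 0.432 × 0.382 × 0.239 × 0.225 = 0.008874.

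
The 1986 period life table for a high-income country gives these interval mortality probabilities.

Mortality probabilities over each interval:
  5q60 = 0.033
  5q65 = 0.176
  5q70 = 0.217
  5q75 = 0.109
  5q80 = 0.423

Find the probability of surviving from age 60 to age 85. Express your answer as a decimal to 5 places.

Chaining the interval survival probabilities: (1 − 0.033) × (1 − 0.176) × (1 − 0.217) × (1 − 0.109) × (1 − 0.423).
= 0.967 × 0.824 × 0.783 × 0.891 × 0.577 = 0.320752.

0.32075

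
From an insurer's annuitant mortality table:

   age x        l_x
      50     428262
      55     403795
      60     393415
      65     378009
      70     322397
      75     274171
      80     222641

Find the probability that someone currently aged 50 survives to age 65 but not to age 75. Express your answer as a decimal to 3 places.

This is the probability of reaching 65 but not 75, conditional on being alive at 50: (l_65 − l_75) / l_50.
= (378009 − 274171) / 428262 = 103838 / 428262 = 0.242464.

0.242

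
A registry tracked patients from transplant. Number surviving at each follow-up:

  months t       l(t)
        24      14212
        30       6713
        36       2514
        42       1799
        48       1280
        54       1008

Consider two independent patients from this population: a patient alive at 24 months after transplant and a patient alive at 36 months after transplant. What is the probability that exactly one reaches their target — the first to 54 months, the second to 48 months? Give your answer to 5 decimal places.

p₁ = l(54)/l(24) = 1008/14212 = 0.070926; p₂ = l(48)/l(36) = 1280/2514 = 0.509149.
P(exactly one) = p₁(1−p₂) + (1−p₁)p₂ = 0.034814 + 0.473037 = 0.507851.

0.50785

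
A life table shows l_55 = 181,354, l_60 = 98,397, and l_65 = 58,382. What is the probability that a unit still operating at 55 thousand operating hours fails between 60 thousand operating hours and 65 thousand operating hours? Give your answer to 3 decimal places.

This is the probability of reaching 60 but not 65, conditional on being operational at 55: (l_60 − l_65) / l_55.
= (98,397 − 58,382) / 181,354 = 40,015 / 181,354 = 0.220646.

0.221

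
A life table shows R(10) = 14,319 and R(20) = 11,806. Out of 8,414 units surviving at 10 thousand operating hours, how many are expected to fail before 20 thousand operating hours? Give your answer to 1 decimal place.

1476.7

The relevant probability is 1 − 11,806/14,319 = 0.175501.
Expected number = 8,414 × 0.175501 = 1476.7.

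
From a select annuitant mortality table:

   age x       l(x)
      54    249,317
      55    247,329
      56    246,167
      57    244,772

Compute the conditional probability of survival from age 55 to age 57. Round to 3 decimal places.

0.990

The conditional survival probability is l(57)/l(55) = 244,772/247,329 = 0.989662.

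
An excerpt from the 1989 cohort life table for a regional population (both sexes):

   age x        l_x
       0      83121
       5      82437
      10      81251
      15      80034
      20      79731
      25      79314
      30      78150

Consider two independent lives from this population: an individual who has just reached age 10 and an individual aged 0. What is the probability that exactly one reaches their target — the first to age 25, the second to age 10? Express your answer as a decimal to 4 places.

p₁ = l_25/l_10 = 79314/81251 = 0.976160; p₂ = l_10/l_0 = 81251/83121 = 0.977503.
P(exactly one) = p₁(1−p₂) + (1−p₁)p₂ = 0.021961 + 0.023304 = 0.045264.

0.0453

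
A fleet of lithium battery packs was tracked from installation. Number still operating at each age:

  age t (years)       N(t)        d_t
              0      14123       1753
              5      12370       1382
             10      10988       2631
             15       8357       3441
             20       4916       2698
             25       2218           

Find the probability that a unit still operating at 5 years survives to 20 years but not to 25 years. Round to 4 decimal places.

This is the probability of reaching 20 but not 25, conditional on being operational at 5: (N(20) − N(25)) / N(5).
= (4916 − 2218) / 12370 = 2698 / 12370 = 0.218108.

0.2181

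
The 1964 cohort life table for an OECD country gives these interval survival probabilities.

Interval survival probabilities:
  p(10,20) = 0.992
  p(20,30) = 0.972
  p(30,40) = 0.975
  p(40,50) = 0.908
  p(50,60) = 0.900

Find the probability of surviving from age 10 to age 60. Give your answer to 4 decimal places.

0.7683

Chaining the interval survival probabilities: 0.992 × 0.972 × 0.975 × 0.908 × 0.900.
= 0.768265.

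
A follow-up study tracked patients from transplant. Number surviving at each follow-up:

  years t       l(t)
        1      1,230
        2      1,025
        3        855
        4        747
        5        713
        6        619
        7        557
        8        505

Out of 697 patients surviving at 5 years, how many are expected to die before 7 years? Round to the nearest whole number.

The relevant probability is 1 − 557/713 = 0.218794.
Expected number = 697 × 0.218794 = 152.

152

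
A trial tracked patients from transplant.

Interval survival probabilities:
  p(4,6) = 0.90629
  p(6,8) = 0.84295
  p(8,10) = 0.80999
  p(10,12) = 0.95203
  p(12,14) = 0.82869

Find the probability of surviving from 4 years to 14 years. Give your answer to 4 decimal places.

The overall survival probability is 0.90629 × 0.84295 × 0.80999 × 0.95203 × 0.82869.
= 0.488193.

0.4882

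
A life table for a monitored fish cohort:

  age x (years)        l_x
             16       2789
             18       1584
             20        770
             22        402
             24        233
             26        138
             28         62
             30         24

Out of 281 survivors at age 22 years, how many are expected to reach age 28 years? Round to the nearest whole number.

43

The relevant probability is 62/402 = 0.154229.
Expected number = 281 × 0.154229 = 43.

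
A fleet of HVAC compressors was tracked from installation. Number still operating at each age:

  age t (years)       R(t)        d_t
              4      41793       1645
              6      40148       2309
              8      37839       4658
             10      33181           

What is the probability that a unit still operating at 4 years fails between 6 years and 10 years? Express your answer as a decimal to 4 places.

0.1667

This is the probability of reaching 6 but not 10, conditional on being operational at 4: (R(6) − R(10)) / R(4).
= (40148 − 33181) / 41793 = 6967 / 41793 = 0.166703.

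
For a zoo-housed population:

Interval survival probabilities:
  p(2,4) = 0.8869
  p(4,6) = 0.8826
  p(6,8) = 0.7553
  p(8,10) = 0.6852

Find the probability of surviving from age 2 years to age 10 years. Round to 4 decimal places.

P(survive 2→10) = 0.8869 × 0.8826 × 0.7553 × 0.6852.
= 0.405112.

0.4051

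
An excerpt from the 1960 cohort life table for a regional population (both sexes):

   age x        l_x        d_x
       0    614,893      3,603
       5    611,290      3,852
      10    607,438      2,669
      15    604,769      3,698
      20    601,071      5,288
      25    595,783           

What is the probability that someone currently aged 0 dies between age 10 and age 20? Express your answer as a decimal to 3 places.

0.010

This is the probability of reaching 10 but not 20, conditional on being alive at 0: (l_10 − l_20) / l_0.
= (607,438 − 601,071) / 614,893 = 6,367 / 614,893 = 0.010355.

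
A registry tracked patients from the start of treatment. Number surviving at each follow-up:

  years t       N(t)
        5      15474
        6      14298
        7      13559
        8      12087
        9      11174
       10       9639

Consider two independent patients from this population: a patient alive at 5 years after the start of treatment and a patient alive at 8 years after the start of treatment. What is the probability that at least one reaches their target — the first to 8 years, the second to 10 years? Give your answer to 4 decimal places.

p₁ = N(8)/N(5) = 12087/15474 = 0.781117; p₂ = N(10)/N(8) = 9639/12087 = 0.797468.
P(at least one) = 1 − (1−p₁)(1−p₂) = 1 − 0.218883 × 0.202532 = 0.955669.

0.9557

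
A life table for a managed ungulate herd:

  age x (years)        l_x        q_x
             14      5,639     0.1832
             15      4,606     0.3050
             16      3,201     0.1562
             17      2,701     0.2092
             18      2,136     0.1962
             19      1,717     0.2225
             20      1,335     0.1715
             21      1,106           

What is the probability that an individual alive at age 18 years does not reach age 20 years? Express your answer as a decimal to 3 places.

0.375

P(die before 20 | alive at 18) = 1 − l_20/l_18 = 1 − 1,335/2,136 = (801)/2,136 = 0.375000.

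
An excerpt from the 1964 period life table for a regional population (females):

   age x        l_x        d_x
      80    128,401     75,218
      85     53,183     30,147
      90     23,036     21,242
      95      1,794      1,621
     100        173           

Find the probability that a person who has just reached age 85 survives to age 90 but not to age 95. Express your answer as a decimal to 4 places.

This is the probability of reaching 90 but not 95, conditional on being alive at 85: (l_90 − l_95) / l_85.
= (23,036 − 1,794) / 53,183 = 21,242 / 53,183 = 0.399413.

0.3994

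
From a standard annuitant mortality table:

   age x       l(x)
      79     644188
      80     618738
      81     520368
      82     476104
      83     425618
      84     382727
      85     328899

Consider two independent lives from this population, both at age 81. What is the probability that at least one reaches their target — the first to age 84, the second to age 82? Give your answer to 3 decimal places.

0.978

p₁ = l(84)/l(81) = 382727/520368 = 0.735493; p₂ = l(82)/l(81) = 476104/520368 = 0.914937.
P(at least one) = 1 − (1−p₁)(1−p₂) = 1 − 0.264507 × 0.085063 = 0.977500.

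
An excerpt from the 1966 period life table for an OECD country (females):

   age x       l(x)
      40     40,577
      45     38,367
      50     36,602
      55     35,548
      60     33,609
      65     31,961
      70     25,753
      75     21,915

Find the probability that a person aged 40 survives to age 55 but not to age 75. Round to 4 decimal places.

0.3360

This is the probability of reaching 55 but not 75, conditional on being alive at 40: (l(55) − l(75)) / l(40).
= (35,548 − 21,915) / 40,577 = 13,633 / 40,577 = 0.335979.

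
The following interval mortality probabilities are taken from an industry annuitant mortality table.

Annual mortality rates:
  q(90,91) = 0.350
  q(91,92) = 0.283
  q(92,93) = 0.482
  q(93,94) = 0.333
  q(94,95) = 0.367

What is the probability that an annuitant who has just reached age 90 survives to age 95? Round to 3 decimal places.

P(survive 90→95) = (1 − 0.350) × (1 − 0.283) × (1 − 0.482) × (1 − 0.333) × (1 − 0.367).
= 0.650 × 0.717 × 0.518 × 0.667 × 0.633 = 0.101928.

0.102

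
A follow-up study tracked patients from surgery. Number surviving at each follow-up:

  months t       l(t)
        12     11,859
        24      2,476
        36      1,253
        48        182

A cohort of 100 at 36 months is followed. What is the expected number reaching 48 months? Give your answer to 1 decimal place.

14.5

The relevant probability is 182/1,253 = 0.145251.
Expected number = 100 × 0.145251 = 14.5.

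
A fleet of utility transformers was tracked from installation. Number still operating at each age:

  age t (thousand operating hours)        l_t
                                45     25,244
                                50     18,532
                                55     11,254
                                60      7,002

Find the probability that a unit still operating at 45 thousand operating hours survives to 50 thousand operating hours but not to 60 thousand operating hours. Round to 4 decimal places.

0.4567

This is the probability of reaching 50 but not 60, conditional on being operational at 45: (l_50 − l_60) / l_45.
= (18,532 − 7,002) / 25,244 = 11,530 / 25,244 = 0.456742.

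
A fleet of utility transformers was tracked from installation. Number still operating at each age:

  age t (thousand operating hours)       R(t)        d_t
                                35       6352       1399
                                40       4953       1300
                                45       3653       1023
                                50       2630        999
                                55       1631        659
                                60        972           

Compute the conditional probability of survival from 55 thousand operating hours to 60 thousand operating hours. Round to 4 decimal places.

0.5960

The conditional survival probability is R(60)/R(55) = 972/1631 = 0.595953.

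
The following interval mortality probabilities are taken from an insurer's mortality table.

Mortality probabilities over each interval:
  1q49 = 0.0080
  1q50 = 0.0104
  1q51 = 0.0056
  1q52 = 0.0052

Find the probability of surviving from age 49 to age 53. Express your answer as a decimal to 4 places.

0.9711

The overall survival probability is (1 − 0.0080) × (1 − 0.0104) × (1 − 0.0056) × (1 − 0.0052).
= 0.9920 × 0.9896 × 0.9944 × 0.9948 = 0.971110.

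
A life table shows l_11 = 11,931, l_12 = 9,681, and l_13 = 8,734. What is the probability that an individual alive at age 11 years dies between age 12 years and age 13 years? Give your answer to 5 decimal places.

0.07937

This is the probability of reaching 12 but not 13, conditional on being alive at 11: (l_12 − l_13) / l_11.
= (9,681 − 8,734) / 11,931 = 947 / 11,931 = 0.079373.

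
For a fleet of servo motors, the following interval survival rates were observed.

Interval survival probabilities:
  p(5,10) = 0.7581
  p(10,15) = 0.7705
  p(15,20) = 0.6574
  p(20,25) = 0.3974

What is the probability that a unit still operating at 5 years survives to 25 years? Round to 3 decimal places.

0.153

Chaining the interval survival probabilities: 0.7581 × 0.7705 × 0.6574 × 0.3974.
= 0.152601.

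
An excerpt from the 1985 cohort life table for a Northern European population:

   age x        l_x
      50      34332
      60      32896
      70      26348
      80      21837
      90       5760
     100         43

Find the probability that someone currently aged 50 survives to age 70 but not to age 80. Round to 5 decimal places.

0.13139

We want 20|10q50 = (l_70 − l_80)/l_50.
This is the probability of reaching 70 but not 80, conditional on being alive at 50: (l_70 − l_80) / l_50.
= (26348 − 21837) / 34332 = 4511 / 34332 = 0.131393.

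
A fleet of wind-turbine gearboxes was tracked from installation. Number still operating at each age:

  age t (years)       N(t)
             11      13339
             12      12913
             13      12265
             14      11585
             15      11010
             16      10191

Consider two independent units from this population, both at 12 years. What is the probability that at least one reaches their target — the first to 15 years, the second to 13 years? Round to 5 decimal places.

0.99260

p₁ = N(15)/N(12) = 11010/12913 = 0.852629; p₂ = N(13)/N(12) = 12265/12913 = 0.949818.
P(at least one) = 1 − (1−p₁)(1−p₂) = 1 − 0.147371 × 0.050182 = 0.992605.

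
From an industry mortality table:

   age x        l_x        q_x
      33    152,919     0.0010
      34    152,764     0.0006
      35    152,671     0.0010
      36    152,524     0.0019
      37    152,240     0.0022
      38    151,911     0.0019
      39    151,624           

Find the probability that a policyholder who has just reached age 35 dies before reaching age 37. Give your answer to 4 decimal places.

P(die before 37 | alive at 35) = 1 − l_37/l_35 = 1 − 152,240/152,671 = (431)/152,671 = 0.002823.

0.0028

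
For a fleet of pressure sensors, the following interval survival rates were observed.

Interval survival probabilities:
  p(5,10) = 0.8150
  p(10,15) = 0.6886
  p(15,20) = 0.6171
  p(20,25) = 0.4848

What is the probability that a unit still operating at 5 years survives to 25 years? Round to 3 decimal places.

Survival from 5 to 25 is the product of surviving each interval: 0.8150 × 0.6886 × 0.6171 × 0.4848.
= 0.167897.

0.168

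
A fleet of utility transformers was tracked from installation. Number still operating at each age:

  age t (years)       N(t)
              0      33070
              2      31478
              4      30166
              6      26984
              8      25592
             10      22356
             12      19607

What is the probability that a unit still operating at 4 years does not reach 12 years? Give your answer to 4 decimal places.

0.3500

P(fail before 12 | operational at 4) = 1 − N(12)/N(4) = 1 − 19607/30166 = (10559)/30166 = 0.350030.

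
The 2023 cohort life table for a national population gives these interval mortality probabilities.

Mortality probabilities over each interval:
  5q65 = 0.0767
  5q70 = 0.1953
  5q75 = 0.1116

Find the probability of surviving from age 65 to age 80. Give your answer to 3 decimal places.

Survival from 65 to 80 is the product of surviving each interval: (1 − 0.0767) × (1 − 0.1953) × (1 − 0.1116).
= 0.9233 × 0.8047 × 0.8884 = 0.660063.

0.660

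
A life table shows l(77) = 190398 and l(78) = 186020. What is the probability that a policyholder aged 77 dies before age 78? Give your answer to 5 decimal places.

0.02299

P(die before 78 | alive at 77) = 1 − l(78)/l(77) = 1 − 186020/190398 = (4378)/190398 = 0.022994.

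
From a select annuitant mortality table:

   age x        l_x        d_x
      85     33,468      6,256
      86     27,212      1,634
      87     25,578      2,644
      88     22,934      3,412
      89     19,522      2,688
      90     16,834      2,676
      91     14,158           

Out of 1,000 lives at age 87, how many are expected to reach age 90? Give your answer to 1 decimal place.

658.1

The relevant probability is 16,834/25,578 = 0.658144.
Expected number = 1,000 × 0.658144 = 658.1.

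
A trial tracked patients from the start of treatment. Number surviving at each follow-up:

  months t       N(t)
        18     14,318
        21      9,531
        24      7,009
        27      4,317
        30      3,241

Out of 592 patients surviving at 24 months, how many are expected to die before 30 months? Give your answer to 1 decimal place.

The relevant probability is 1 − 3,241/7,009 = 0.537595.
Expected number = 592 × 0.537595 = 318.3.

318.3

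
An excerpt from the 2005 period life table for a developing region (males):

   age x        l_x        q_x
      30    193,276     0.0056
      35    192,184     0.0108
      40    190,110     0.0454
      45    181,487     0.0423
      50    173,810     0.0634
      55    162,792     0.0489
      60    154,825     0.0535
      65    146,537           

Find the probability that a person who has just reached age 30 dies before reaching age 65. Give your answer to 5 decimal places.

P(die before 65 | alive at 30) = 1 − l_65/l_30 = 1 − 146,537/193,276 = (46,739)/193,276 = 0.241825.

0.24183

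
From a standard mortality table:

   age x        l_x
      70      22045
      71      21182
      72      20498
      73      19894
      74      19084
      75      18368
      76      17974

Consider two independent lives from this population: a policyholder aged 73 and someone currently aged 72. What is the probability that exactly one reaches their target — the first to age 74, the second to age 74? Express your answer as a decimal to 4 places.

0.1041

p₁ = l_74/l_73 = 19084/19894 = 0.959284; p₂ = l_74/l_72 = 19084/20498 = 0.931018.
P(exactly one) = p₁(1−p₂) + (1−p₁)p₂ = 0.066173 + 0.037907 = 0.104081.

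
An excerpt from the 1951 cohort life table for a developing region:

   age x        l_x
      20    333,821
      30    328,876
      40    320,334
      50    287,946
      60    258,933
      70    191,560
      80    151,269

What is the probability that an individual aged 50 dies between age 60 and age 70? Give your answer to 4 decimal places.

0.2340

We want 10|10q50 = (l_60 − l_70)/l_50.
This is the probability of reaching 60 but not 70, conditional on being alive at 50: (l_60 − l_70) / l_50.
= (258,933 − 191,560) / 287,946 = 67,373 / 287,946 = 0.233978.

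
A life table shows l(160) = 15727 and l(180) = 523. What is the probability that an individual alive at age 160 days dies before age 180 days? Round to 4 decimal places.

0.9667

P(die before 180 | alive at 160) = 1 − l(180)/l(160) = 1 − 523/15727 = (15204)/15727 = 0.966745.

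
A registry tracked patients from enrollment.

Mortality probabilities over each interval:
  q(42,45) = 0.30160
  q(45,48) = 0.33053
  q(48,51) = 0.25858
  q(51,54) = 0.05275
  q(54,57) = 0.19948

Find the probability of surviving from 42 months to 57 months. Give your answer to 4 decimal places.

P(survive 42→57) = (1 − 0.30160) × (1 − 0.33053) × (1 − 0.25858) × (1 − 0.05275) × (1 − 0.19948).
= 0.69840 × 0.66947 × 0.74142 × 0.94725 × 0.80052 = 0.262867.

0.2629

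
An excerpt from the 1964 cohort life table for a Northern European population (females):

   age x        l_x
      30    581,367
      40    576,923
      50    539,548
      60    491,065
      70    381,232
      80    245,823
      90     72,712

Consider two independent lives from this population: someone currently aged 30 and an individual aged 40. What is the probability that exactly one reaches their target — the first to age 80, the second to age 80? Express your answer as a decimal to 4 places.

0.4886

p₁ = l_80/l_30 = 245,823/581,367 = 0.422836; p₂ = l_80/l_40 = 245,823/576,923 = 0.426093.
P(exactly one) = p₁(1−p₂) + (1−p₁)p₂ = 0.242669 + 0.245926 = 0.488594.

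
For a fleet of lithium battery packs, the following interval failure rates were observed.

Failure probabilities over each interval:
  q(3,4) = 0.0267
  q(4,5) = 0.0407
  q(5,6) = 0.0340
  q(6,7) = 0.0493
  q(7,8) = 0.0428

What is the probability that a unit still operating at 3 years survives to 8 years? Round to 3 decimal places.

0.821

Chaining the interval survival probabilities: (1 − 0.0267) × (1 − 0.0407) × (1 − 0.0340) × (1 − 0.0493) × (1 − 0.0428).
= 0.9733 × 0.9593 × 0.9660 × 0.9507 × 0.9572 = 0.820776.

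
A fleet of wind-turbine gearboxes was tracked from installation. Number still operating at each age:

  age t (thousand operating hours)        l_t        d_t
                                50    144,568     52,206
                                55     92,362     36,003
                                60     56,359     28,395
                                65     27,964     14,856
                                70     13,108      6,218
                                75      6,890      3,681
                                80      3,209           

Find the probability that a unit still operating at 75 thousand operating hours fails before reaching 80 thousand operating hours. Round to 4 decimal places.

0.5343

P(fail before 80 | operational at 75) = 1 − l_80/l_75 = 1 − 3,209/6,890 = (3,681)/6,890 = 0.534253.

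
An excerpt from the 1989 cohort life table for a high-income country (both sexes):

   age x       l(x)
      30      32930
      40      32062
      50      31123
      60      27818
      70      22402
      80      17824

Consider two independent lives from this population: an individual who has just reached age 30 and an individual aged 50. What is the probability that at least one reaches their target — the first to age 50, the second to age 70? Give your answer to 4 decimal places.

0.9846

p₁ = l(50)/l(30) = 31123/32930 = 0.945126; p₂ = l(70)/l(50) = 22402/31123 = 0.719789.
P(at least one) = 1 − (1−p₁)(1−p₂) = 1 − 0.054874 × 0.280211 = 0.984624.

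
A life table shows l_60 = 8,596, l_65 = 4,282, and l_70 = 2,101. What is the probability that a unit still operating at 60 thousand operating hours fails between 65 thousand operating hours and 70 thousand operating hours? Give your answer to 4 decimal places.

0.2537

This is the probability of reaching 65 but not 70, conditional on being operational at 60: (l_65 − l_70) / l_60.
= (4,282 − 2,101) / 8,596 = 2,181 / 8,596 = 0.253723.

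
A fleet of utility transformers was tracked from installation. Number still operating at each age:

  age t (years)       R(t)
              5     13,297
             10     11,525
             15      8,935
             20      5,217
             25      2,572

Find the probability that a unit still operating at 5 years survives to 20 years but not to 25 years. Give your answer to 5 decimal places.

0.19892

This is the probability of reaching 20 but not 25, conditional on being operational at 5: (R(20) − R(25)) / R(5).
= (5,217 − 2,572) / 13,297 = 2,645 / 13,297 = 0.198917.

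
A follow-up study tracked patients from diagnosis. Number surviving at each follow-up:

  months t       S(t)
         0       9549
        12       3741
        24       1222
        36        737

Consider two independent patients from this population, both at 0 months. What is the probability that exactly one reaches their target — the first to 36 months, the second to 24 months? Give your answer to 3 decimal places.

0.185

p₁ = S(36)/S(0) = 737/9549 = 0.077181; p₂ = S(24)/S(0) = 1222/9549 = 0.127972.
P(exactly one) = p₁(1−p₂) + (1−p₁)p₂ = 0.067304 + 0.118095 = 0.185399.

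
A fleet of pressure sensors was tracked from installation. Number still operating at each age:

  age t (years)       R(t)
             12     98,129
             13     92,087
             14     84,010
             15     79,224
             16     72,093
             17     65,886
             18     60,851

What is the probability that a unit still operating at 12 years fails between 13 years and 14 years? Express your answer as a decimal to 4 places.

0.0823

This is the probability of reaching 13 but not 14, conditional on being operational at 12: (R(13) − R(14)) / R(12).
= (92,087 − 84,010) / 98,129 = 8,077 / 98,129 = 0.082310.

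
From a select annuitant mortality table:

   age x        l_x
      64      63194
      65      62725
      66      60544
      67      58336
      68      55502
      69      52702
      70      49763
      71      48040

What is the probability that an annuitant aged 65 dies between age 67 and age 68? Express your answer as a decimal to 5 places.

0.04518

This is the probability of reaching 67 but not 68, conditional on being alive at 65: (l_67 − l_68) / l_65.
= (58336 − 55502) / 62725 = 2834 / 62725 = 0.045181.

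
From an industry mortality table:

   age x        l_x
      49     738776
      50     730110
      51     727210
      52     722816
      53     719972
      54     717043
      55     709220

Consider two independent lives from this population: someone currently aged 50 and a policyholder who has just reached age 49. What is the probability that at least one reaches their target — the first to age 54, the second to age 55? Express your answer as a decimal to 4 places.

0.9993

p₁ = l_54/l_50 = 717043/730110 = 0.982103; p₂ = l_55/l_49 = 709220/738776 = 0.959993.
P(at least one) = 1 − (1−p₁)(1−p₂) = 1 − 0.017897 × 0.040007 = 0.999284.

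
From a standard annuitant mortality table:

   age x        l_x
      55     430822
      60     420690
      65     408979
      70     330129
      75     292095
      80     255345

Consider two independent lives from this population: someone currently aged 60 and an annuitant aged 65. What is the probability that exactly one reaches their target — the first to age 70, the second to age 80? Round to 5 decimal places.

0.42919

p₁ = l_70/l_60 = 330129/420690 = 0.784732; p₂ = l_80/l_65 = 255345/408979 = 0.624347.
P(exactly one) = p₁(1−p₂) + (1−p₁)p₂ = 0.294787 + 0.134402 = 0.429189.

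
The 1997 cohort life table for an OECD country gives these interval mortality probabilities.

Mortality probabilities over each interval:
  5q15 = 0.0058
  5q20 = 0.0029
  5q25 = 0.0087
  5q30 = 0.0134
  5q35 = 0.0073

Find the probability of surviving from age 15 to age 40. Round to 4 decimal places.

The overall survival probability is (1 − 0.0058) × (1 − 0.0029) × (1 − 0.0087) × (1 − 0.0134) × (1 − 0.0073).
= 0.9942 × 0.9971 × 0.9913 × 0.9866 × 0.9927 = 0.962447.

0.9624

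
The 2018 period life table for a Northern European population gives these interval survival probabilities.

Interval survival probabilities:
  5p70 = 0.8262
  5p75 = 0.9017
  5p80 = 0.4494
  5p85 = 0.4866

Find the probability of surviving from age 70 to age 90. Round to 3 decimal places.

20p70 = 0.8262 × 0.9017 × 0.4494 × 0.4866.
= 0.162912.

0.163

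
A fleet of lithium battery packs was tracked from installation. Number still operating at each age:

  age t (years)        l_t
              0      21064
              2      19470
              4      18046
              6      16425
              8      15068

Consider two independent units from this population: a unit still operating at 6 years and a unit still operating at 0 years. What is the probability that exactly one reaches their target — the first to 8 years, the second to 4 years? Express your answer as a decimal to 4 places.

p₁ = l_8/l_6 = 15068/16425 = 0.917382; p₂ = l_4/l_0 = 18046/21064 = 0.856722.
P(exactly one) = p₁(1−p₂) + (1−p₁)p₂ = 0.131441 + 0.070781 = 0.202221.

0.2022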